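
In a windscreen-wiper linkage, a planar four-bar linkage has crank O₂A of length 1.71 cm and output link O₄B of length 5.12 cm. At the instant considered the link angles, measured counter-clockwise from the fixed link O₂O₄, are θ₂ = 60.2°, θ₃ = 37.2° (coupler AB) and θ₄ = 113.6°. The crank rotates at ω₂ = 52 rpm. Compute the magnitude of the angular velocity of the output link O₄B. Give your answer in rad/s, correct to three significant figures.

0.731

ω₂ = 5.445 rad/s (from 52 rpm).
Differentiating the loop-closure r₂e^{iθ₂}+r₃e^{iθ₃}=r₁+r₄e^{iθ₄} gives r₂ω₂e^{iθ₂}+r₃ω₃e^{iθ₃}=r₄ω₄e^{iθ₄}.
Eliminating the other unknown: ω₄ = r₂ω₂ sin(θ₂−θ₃) / [r₄ sin(θ₄−θ₃)].
Numerator sine = +0.39073; denominator sine = +0.97196.
Result = 0.0171·5.445·(+0.39073) / (0.0512·(+0.97196)) = +0.73112 rad/s; magnitude 0.73112 rad/s.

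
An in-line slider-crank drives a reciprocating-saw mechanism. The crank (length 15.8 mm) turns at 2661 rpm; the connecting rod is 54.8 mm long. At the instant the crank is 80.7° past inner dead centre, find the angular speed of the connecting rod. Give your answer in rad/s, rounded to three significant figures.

ω = 278.7 rad/s (converted from 2661 rpm).
The rod makes angle φ with the slider axis where L sinφ = r sinθ; differentiating, L cosφ·φ̇ = r ω cosθ.
L cosφ = √(L² − r² sin²θ) = 0.052535 m.
|ω_rod| = r ω |cosθ| / √(L² − r² sin²θ) = 0.0158·278.7·0.16160/0.052535 = 13.544 rad/s.

13.5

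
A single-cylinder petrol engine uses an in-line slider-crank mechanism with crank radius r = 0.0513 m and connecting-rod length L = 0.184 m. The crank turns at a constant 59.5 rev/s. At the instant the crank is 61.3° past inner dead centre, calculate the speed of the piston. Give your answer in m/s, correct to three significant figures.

ω = 2π·59.5 = 373.8 rad/s
For an in-line slider-crank, x = r cosθ + √(L² − r² sin²θ), so v = −rω sinθ·[1 + r cosθ/√(L² − r² sin²θ)].
With r = 0.0513 m, L = 0.184 m, θ = 61.3°: √(L² − r² sin²θ) = 0.17841 m.
v = −0.0513·373.8·0.87715·[1 + 0.0513·0.48022/0.17841] = -19.145 m/s.
|v| = 19.145 m/s.

19.1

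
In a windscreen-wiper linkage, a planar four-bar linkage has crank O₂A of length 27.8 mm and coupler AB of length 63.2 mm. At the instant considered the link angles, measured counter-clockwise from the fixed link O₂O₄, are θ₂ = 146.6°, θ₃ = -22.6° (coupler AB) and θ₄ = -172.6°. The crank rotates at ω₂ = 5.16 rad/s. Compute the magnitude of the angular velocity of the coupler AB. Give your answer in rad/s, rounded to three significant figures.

ω₂ = 5.16 rad/s
Differentiating the loop-closure r₂e^{iθ₂}+r₃e^{iθ₃}=r₁+r₄e^{iθ₄} gives r₂ω₂e^{iθ₂}+r₃ω₃e^{iθ₃}=r₄ω₄e^{iθ₄}.
Eliminating the other unknown: ω₃ = r₂ω₂ sin(θ₄−θ₂) / [r₃ sin(θ₃−θ₄)].
Numerator sine = +0.65342; denominator sine = +0.50000.
Result = 0.0278·5.16·(+0.65342) / (0.0632·(+0.50000)) = +2.9662 rad/s; magnitude 2.9662 rad/s.

2.97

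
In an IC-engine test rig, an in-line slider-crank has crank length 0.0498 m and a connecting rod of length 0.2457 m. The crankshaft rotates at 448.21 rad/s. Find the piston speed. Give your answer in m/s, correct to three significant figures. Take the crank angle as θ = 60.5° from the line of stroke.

ω = 448.2 rad/s
For an in-line slider-crank, x = r cosθ + √(L² − r² sin²θ), so v = −rω sinθ·[1 + r cosθ/√(L² − r² sin²θ)].
With r = 0.0498 m, L = 0.2457 m, θ = 60.5°: √(L² − r² sin²θ) = 0.24185 m.
v = −0.0498·448.2·0.87036·[1 + 0.0498·0.49242/0.24185] = -21.397 m/s.
|v| = 21.397 m/s.

21.4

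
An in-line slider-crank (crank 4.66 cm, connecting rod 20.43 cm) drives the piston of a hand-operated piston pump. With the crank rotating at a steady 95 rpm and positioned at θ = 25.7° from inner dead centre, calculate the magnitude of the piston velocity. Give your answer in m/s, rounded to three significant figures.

ω = 2π·95/60 = 9.948 rad/s
For an in-line slider-crank, x = r cosθ + √(L² − r² sin²θ), so v = −rω sinθ·[1 + r cosθ/√(L² − r² sin²θ)].
With r = 0.0466 m, L = 0.2043 m, θ = 25.7°: √(L² − r² sin²θ) = 0.2033 m.
v = −0.0466·9.948·0.43366·[1 + 0.0466·0.90108/0.2033] = -0.24257 m/s.
|v| = 0.24257 m/s.

0.243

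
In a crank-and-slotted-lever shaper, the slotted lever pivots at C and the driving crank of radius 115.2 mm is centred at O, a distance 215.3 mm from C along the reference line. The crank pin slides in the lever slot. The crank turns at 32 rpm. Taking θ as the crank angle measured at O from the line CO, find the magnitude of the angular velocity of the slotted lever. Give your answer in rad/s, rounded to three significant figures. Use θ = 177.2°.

ω = 3.351 rad/s (from 32 rpm).
Crank pin A relative to C: A = (d + r cosθ, r sinθ); lever angle φ = atan2(r sinθ, d + r cosθ).
Differentiating tanφ: φ̇ = rω(d cosθ + r)/(d² + r² + 2dr cosθ).
d² + r² + 2dr cosθ = |CA|² = 0.0100792 m²;  d cosθ + r = -0.099843 m.
|ω_lever| = |0.1152·3.351·-0.099843| / 0.0100792 = 3.824 rad/s.

3.82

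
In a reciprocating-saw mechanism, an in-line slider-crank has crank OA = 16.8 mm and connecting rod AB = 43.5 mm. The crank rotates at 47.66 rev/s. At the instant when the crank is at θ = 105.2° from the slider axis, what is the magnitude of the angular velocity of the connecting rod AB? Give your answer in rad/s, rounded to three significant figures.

32.7

ω = 299.5 rad/s (converted from 47.66 rev/s).
The rod makes angle φ with the slider axis where L sinφ = r sinθ; differentiating, L cosφ·φ̇ = r ω cosθ.
L cosφ = √(L² − r² sin²θ) = 0.040366 m.
|ω_rod| = r ω |cosθ| / √(L² − r² sin²θ) = 0.0168·299.5·0.26219/0.040366 = 32.677 rad/s.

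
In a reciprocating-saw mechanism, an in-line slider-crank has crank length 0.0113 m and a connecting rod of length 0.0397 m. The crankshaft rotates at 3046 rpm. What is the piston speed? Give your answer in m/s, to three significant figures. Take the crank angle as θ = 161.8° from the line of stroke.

0.820

ω = 2π·3046/60 = 319 rad/s
For an in-line slider-crank, x = r cosθ + √(L² − r² sin²θ), so v = −rω sinθ·[1 + r cosθ/√(L² − r² sin²θ)].
With r = 0.0113 m, L = 0.0397 m, θ = 161.8°: √(L² − r² sin²θ) = 0.039543 m.
v = −0.0113·319·0.31233·[1 + 0.0113·-0.94997/0.039543] = -0.82017 m/s.
|v| = 0.82017 m/s.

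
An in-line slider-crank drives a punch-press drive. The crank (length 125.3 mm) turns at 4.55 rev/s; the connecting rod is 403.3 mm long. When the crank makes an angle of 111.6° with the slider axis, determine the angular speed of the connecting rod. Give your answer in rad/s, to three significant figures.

3.42

ω = 28.59 rad/s (converted from 4.55 rev/s).
The rod makes angle φ with the slider axis where L sinφ = r sinθ; differentiating, L cosφ·φ̇ = r ω cosθ.
L cosφ = √(L² − r² sin²θ) = 0.38611 m.
|ω_rod| = r ω |cosθ| / √(L² − r² sin²θ) = 0.1253·28.59·0.36812/0.38611 = 3.4153 rad/s.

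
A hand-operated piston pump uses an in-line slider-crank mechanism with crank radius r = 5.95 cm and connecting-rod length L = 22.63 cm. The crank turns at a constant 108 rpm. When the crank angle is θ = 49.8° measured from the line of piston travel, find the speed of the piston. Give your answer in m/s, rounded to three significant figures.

ω = 2π·108/60 = 11.31 rad/s
For an in-line slider-crank, x = r cosθ + √(L² − r² sin²θ), so v = −rω sinθ·[1 + r cosθ/√(L² − r² sin²θ)].
With r = 0.0595 m, L = 0.2263 m, θ = 49.8°: √(L² − r² sin²θ) = 0.22169 m.
v = −0.0595·11.31·0.76380·[1 + 0.0595·0.64546/0.22169] = -0.60302 m/s.
|v| = 0.60302 m/s.

0.603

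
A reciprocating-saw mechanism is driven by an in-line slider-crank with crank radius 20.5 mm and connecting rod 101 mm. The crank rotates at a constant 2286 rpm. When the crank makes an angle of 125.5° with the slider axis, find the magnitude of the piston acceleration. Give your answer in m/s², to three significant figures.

ω = 2π·2286/60 = 239.4 rad/s
x(θ) = r cosθ + √(L² − r² sin²θ); with ω constant, a = ω²·d²x/dθ².
d²x/dθ² = −r cosθ − r²(cos2θ)/√u − r⁴ sin²2θ/(4u^{3/2}),  u = L² − r² sin²θ = 0.00992246 m².
Substituting r = 0.0205 m, L = 0.101 m, θ = 125.5°: d²x/dθ² = +0.013238 m.
a = ω²·d²x/dθ² = (239.4)²·(+0.013238) = +758.63 m/s²;  |a| = 758.63 m/s².

759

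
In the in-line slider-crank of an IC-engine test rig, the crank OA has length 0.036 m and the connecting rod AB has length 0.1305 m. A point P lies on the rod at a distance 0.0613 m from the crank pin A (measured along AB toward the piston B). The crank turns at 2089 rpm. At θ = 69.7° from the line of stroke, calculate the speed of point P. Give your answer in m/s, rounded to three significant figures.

7.86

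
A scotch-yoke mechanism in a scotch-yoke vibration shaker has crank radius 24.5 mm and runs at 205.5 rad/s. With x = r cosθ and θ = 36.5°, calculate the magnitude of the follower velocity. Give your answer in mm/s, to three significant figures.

2990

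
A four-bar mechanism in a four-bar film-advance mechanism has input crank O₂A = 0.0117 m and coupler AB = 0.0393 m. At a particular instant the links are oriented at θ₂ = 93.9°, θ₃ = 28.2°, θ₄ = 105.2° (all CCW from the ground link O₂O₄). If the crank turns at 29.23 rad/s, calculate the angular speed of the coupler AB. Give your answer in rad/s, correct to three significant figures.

ω₂ = 29.23 rad/s
Differentiating the loop-closure r₂e^{iθ₂}+r₃e^{iθ₃}=r₁+r₄e^{iθ₄} gives r₂ω₂e^{iθ₂}+r₃ω₃e^{iθ₃}=r₄ω₄e^{iθ₄}.
Eliminating the other unknown: ω₃ = r₂ω₂ sin(θ₄−θ₂) / [r₃ sin(θ₃−θ₄)].
Numerator sine = +0.19595; denominator sine = -0.97437.
Result = 0.0117·29.23·(+0.19595) / (0.0393·(-0.97437)) = -1.75 rad/s; magnitude 1.75 rad/s.

1.75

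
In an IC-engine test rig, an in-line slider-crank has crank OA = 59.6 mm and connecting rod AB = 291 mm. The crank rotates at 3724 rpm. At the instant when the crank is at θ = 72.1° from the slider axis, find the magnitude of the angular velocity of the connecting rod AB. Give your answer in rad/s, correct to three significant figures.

25.0

ω = 390 rad/s (converted from 3724 rpm).
The rod makes angle φ with the slider axis where L sinφ = r sinθ; differentiating, L cosφ·φ̇ = r ω cosθ.
L cosφ = √(L² − r² sin²θ) = 0.28542 m.
|ω_rod| = r ω |cosθ| / √(L² − r² sin²θ) = 0.0596·390·0.30736/0.28542 = 25.029 rad/s.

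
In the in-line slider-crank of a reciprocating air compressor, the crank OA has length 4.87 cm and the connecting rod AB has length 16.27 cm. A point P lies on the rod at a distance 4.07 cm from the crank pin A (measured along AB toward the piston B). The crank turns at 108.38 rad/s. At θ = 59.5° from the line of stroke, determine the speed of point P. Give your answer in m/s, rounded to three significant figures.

5.14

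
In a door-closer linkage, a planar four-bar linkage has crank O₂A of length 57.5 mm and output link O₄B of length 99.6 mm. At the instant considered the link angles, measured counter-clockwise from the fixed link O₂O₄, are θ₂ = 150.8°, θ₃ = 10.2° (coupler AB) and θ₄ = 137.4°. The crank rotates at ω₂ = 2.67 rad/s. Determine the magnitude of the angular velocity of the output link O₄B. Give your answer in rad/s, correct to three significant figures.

1.23

ω₂ = 2.67 rad/s
Differentiating the loop-closure r₂e^{iθ₂}+r₃e^{iθ₃}=r₁+r₄e^{iθ₄} gives r₂ω₂e^{iθ₂}+r₃ω₃e^{iθ₃}=r₄ω₄e^{iθ₄}.
Eliminating the other unknown: ω₄ = r₂ω₂ sin(θ₂−θ₃) / [r₄ sin(θ₄−θ₃)].
Numerator sine = +0.63473; denominator sine = +0.79653.
Result = 0.0575·2.67·(+0.63473) / (0.0996·(+0.79653)) = +1.2283 rad/s; magnitude 1.2283 rad/s.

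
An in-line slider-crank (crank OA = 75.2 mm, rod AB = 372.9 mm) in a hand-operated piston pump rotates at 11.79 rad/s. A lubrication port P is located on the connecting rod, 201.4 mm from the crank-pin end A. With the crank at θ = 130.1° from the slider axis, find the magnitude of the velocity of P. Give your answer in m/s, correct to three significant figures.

ω = 11.79 rad/s.  Crank-pin speed |V_A| = rω = 0.88661 m/s, perpendicular to OA.
Rod angle: sinφ = −(r/L) sinθ ⇒ φ = -8.874°; ω_rod = −rω cosθ/√(L²−r²sin²θ) = +1.55 rad/s.
V_P = V_A + ω_rod × AP, with AP = 0.2014 m along the rod.
Components: V_Px = −rω sinθ − a·ω_rod·sinφ = -0.63003 m/s;  V_Py = rω cosθ + a·ω_rod·cosφ = -0.26265 m/s.
|V_P| = √(V_Px² + V_Py²) = 0.68258 m/s.

0.683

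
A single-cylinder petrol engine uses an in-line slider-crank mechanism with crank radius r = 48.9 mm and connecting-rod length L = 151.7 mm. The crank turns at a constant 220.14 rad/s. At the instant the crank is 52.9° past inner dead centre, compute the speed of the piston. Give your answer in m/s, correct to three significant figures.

10.3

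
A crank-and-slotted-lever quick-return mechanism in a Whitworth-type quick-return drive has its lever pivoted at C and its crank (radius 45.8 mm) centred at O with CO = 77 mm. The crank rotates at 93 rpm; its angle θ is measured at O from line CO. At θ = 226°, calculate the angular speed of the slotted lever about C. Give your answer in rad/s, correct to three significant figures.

ω = 9.739 rad/s (from 93 rpm).
Crank pin A relative to C: A = (d + r cosθ, r sinθ); lever angle φ = atan2(r sinθ, d + r cosθ).
Differentiating tanφ: φ̇ = rω(d cosθ + r)/(d² + r² + 2dr cosθ).
d² + r² + 2dr cosθ = |CA|² = 0.00312708 m²;  d cosθ + r = -0.0076887 m.
|ω_lever| = |0.0458·9.739·-0.0076887| / 0.00312708 = 1.0967 rad/s.

1.10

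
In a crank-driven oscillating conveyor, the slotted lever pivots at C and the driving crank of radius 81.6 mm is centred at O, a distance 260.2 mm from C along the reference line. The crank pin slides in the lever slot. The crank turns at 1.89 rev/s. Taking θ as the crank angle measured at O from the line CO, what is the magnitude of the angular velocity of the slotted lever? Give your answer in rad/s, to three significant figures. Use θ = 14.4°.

2.80

ω = 11.88 rad/s (from 1.89 rev/s).
Crank pin A relative to C: A = (d + r cosθ, r sinθ); lever angle φ = atan2(r sinθ, d + r cosθ).
Differentiating tanφ: φ̇ = rω(d cosθ + r)/(d² + r² + 2dr cosθ).
d² + r² + 2dr cosθ = |CA|² = 0.115493 m²;  d cosθ + r = +0.33363 m.
|ω_lever| = |0.0816·11.88·+0.33363| / 0.115493 = 2.7992 rad/s.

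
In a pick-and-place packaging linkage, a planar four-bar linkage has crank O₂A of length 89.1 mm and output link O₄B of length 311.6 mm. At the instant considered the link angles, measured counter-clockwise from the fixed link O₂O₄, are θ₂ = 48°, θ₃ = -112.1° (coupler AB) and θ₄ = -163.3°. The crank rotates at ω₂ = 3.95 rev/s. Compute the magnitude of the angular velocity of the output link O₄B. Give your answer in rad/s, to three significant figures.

3.10

ω₂ = 24.82 rad/s (from 3.95 rev/s).
Differentiating the loop-closure r₂e^{iθ₂}+r₃e^{iθ₃}=r₁+r₄e^{iθ₄} gives r₂ω₂e^{iθ₂}+r₃ω₃e^{iθ₃}=r₄ω₄e^{iθ₄}.
Eliminating the other unknown: ω₄ = r₂ω₂ sin(θ₂−θ₃) / [r₄ sin(θ₄−θ₃)].
Numerator sine = +0.34038; denominator sine = -0.77934.
Result = 0.0891·24.82·(+0.34038) / (0.3116·(-0.77934)) = -3.0995 rad/s; magnitude 3.0995 rad/s.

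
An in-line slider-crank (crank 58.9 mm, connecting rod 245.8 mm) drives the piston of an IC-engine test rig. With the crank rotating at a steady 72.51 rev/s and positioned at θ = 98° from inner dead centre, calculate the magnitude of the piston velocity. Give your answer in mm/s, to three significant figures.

25700

ω = 2π·72.5 = 455.6 rad/s
For an in-line slider-crank, x = r cosθ + √(L² − r² sin²θ), so v = −rω sinθ·[1 + r cosθ/√(L² − r² sin²θ)].
With r = 0.0589 m, L = 0.2458 m, θ = 98°: √(L² − r² sin²θ) = 0.23878 m.
v = −0.0589·455.6·0.99027·[1 + 0.0589·-0.13917/0.23878] = -25.661 m/s.
|v| = 25.661 m/s = 25661 mm/s.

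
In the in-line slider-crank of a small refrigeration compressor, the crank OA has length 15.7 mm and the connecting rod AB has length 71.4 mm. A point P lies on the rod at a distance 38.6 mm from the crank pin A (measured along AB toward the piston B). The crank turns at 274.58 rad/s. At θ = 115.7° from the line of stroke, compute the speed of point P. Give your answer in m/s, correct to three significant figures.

ω = 274.6 rad/s.  Crank-pin speed |V_A| = rω = 4.3109 m/s, perpendicular to OA.
Rod angle: sinφ = −(r/L) sinθ ⇒ φ = -11.428°; ω_rod = −rω cosθ/√(L²−r²sin²θ) = +26.713 rad/s.
V_P = V_A + ω_rod × AP, with AP = 0.0386 m along the rod.
Components: V_Px = −rω sinθ − a·ω_rod·sinφ = -3.6802 m/s;  V_Py = rω cosθ + a·ω_rod·cosφ = -0.8588 m/s.
|V_P| = √(V_Px² + V_Py²) = 3.779 m/s.

3.78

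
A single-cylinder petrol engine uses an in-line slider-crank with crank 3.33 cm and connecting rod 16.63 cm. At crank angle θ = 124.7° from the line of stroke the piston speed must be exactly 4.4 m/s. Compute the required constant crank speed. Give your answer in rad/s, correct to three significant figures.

For an in-line slider-crank, |v_piston| = rω|sinθ|·[1 + r cosθ/√(L² − r² sin²θ)].
With r = 0.0333 m, L = 0.1663 m, θ = 124.7°: the bracketed kinematic factor |dx/dθ| = 0.024213 m.
ω = v/|dx/dθ| = 4.4/0.024213 = 181.72 rad/s.

182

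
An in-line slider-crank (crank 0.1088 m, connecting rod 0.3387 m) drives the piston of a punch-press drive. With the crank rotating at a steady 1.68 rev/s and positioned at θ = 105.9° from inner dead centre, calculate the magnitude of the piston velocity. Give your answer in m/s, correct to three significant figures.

ω = 2π·1.68 = 10.56 rad/s
For an in-line slider-crank, x = r cosθ + √(L² − r² sin²θ), so v = −rω sinθ·[1 + r cosθ/√(L² − r² sin²θ)].
With r = 0.1088 m, L = 0.3387 m, θ = 105.9°: √(L² − r² sin²θ) = 0.32213 m.
v = −0.1088·10.56·0.96174·[1 + 0.1088·-0.27396/0.32213] = -1.0023 m/s.
|v| = 1.0023 m/s.

1.00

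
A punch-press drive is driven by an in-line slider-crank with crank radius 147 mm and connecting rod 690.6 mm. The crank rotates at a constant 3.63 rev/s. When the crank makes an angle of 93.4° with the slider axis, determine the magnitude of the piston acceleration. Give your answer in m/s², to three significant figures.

21.1

ω = 2π·3.63 = 22.81 rad/s
x(θ) = r cosθ + √(L² − r² sin²θ); with ω constant, a = ω²·d²x/dθ².
d²x/dθ² = −r cosθ − r²(cos2θ)/√u − r⁴ sin²2θ/(4u^{3/2}),  u = L² − r² sin²θ = 0.455395 m².
Substituting r = 0.147 m, L = 0.6906 m, θ = 93.4°: d²x/dθ² = +0.040509 m.
a = ω²·d²x/dθ² = (22.81)²·(+0.040509) = +21.073 m/s²;  |a| = 21.073 m/s².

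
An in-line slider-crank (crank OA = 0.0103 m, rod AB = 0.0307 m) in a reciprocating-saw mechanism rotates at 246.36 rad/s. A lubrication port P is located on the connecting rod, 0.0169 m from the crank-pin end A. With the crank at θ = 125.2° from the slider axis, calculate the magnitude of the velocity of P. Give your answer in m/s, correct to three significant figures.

ω = 246.4 rad/s.  Crank-pin speed |V_A| = rω = 2.5375 m/s, perpendicular to OA.
Rod angle: sinφ = −(r/L) sinθ ⇒ φ = -15.912°; ω_rod = −rω cosθ/√(L²−r²sin²θ) = +49.543 rad/s.
V_P = V_A + ω_rod × AP, with AP = 0.0169 m along the rod.
Components: V_Px = −rω sinθ − a·ω_rod·sinφ = -1.844 m/s;  V_Py = rω cosθ + a·ω_rod·cosφ = -0.6575 m/s.
|V_P| = √(V_Px² + V_Py²) = 1.9577 m/s.

1.96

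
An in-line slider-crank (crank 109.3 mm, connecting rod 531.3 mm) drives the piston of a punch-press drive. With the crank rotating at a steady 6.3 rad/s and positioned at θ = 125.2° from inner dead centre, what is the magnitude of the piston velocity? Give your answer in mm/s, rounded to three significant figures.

495

ω = 6.3 rad/s
For an in-line slider-crank, x = r cosθ + √(L² − r² sin²θ), so v = −rω sinθ·[1 + r cosθ/√(L² − r² sin²θ)].
With r = 0.1093 m, L = 0.5313 m, θ = 125.2°: √(L² − r² sin²θ) = 0.52374 m.
v = −0.1093·6.3·0.81714·[1 + 0.1093·-0.57643/0.52374] = -0.49499 m/s.
|v| = 0.49499 m/s = 494.99 mm/s.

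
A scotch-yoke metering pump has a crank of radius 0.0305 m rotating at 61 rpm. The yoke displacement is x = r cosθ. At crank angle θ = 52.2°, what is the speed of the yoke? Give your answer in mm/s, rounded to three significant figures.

154

ω = 6.388 rad/s (from 61 rpm).
x = r cosθ ⇒ ẋ = −rω sinθ.
|v| = rω|sinθ| = 0.0305·6.388·|sin 52.2°| = 0.15395 m/s = 153.95 mm/s.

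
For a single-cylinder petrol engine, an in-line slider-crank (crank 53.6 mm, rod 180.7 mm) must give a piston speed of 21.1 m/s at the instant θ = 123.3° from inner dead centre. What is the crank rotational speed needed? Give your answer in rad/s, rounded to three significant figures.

For an in-line slider-crank, |v_piston| = rω|sinθ|·[1 + r cosθ/√(L² − r² sin²θ)].
With r = 0.0536 m, L = 0.1807 m, θ = 123.3°: the bracketed kinematic factor |dx/dθ| = 0.037268 m.
ω = v/|dx/dθ| = 21.1/0.037268 = 566.16 rad/s.

566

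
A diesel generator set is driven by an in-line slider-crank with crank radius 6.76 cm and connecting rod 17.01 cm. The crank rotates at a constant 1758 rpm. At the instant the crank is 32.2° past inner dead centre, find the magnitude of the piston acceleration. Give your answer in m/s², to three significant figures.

ω = 2π·1758/60 = 184.1 rad/s
x(θ) = r cosθ + √(L² − r² sin²θ); with ω constant, a = ω²·d²x/dθ².
d²x/dθ² = −r cosθ − r²(cos2θ)/√u − r⁴ sin²2θ/(4u^{3/2}),  u = L² − r² sin²θ = 0.0276364 m².
Substituting r = 0.0676 m, L = 0.1701 m, θ = 32.2°: d²x/dθ² = -0.070004 m.
a = ω²·d²x/dθ² = (184.1)²·(-0.070004) = -2372.6 m/s²;  |a| = 2372.6 m/s².

2370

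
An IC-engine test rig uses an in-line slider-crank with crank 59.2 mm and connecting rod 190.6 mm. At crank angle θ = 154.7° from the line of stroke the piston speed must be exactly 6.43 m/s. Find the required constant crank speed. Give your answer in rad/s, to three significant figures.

355

For an in-line slider-crank, |v_piston| = rω|sinθ|·[1 + r cosθ/√(L² − r² sin²θ)].
With r = 0.0592 m, L = 0.1906 m, θ = 154.7°: the bracketed kinematic factor |dx/dθ| = 0.018132 m.
ω = v/|dx/dθ| = 6.43/0.018132 = 354.62 rad/s.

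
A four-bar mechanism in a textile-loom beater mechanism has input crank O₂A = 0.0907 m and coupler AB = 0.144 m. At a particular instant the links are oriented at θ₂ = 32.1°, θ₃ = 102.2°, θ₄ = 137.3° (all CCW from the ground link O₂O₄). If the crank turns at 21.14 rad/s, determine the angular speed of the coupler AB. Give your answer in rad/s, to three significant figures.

ω₂ = 21.14 rad/s
Differentiating the loop-closure r₂e^{iθ₂}+r₃e^{iθ₃}=r₁+r₄e^{iθ₄} gives r₂ω₂e^{iθ₂}+r₃ω₃e^{iθ₃}=r₄ω₄e^{iθ₄}.
Eliminating the other unknown: ω₃ = r₂ω₂ sin(θ₄−θ₂) / [r₃ sin(θ₃−θ₄)].
Numerator sine = +0.96502; denominator sine = -0.57501.
Result = 0.0907·21.14·(+0.96502) / (0.144·(-0.57501)) = -22.347 rad/s; magnitude 22.347 rad/s.

22.3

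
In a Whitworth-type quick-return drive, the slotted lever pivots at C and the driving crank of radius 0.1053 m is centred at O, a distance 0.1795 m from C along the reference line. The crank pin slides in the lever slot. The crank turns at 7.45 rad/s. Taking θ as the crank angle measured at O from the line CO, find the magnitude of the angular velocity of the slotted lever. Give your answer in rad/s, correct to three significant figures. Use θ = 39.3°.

2.64

ω = 7.45 rad/s
Crank pin A relative to C: A = (d + r cosθ, r sinθ); lever angle φ = atan2(r sinθ, d + r cosθ).
Differentiating tanφ: φ̇ = rω(d cosθ + r)/(d² + r² + 2dr cosθ).
d² + r² + 2dr cosθ = |CA|² = 0.0725616 m²;  d cosθ + r = +0.2442 m.
|ω_lever| = |0.1053·7.45·+0.2442| / 0.0725616 = 2.6402 rad/s.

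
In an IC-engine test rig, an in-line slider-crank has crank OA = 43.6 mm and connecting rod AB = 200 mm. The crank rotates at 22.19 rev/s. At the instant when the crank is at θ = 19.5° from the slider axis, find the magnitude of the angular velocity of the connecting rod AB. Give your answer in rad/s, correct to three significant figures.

28.7

ω = 139.4 rad/s (converted from 22.19 rev/s).
The rod makes angle φ with the slider axis where L sinφ = r sinθ; differentiating, L cosφ·φ̇ = r ω cosθ.
L cosφ = √(L² − r² sin²θ) = 0.19947 m.
|ω_rod| = r ω |cosθ| / √(L² − r² sin²θ) = 0.0436·139.4·0.94264/0.19947 = 28.727 rad/s.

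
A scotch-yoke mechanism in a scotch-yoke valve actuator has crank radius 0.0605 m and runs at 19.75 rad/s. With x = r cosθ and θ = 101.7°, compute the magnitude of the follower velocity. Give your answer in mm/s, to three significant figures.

ω = 19.75 rad/s
x = r cosθ ⇒ ẋ = −rω sinθ.
|v| = rω|sinθ| = 0.0605·19.75·|sin 101.7°| = 1.17 m/s = 1170 mm/s.

1170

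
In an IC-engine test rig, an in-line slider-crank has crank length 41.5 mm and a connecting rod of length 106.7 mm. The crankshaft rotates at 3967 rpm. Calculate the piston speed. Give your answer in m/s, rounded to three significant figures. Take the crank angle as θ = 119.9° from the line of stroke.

11.9

ω = 2π·3967/60 = 415.4 rad/s
For an in-line slider-crank, x = r cosθ + √(L² − r² sin²θ), so v = −rω sinθ·[1 + r cosθ/√(L² − r² sin²θ)].
With r = 0.0415 m, L = 0.1067 m, θ = 119.9°: √(L² − r² sin²θ) = 0.10045 m.
v = −0.0415·415.4·0.86690·[1 + 0.0415·-0.49849/0.10045] = -11.867 m/s.
|v| = 11.867 m/s.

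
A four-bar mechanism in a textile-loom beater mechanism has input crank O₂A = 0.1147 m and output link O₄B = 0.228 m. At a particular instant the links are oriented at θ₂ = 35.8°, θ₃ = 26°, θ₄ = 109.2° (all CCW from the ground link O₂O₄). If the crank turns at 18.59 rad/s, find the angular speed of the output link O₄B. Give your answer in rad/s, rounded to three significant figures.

ω₂ = 18.59 rad/s
Differentiating the loop-closure r₂e^{iθ₂}+r₃e^{iθ₃}=r₁+r₄e^{iθ₄} gives r₂ω₂e^{iθ₂}+r₃ω₃e^{iθ₃}=r₄ω₄e^{iθ₄}.
Eliminating the other unknown: ω₄ = r₂ω₂ sin(θ₂−θ₃) / [r₄ sin(θ₄−θ₃)].
Numerator sine = +0.17021; denominator sine = +0.99297.
Result = 0.1147·18.59·(+0.17021) / (0.228·(+0.99297)) = +1.6031 rad/s; magnitude 1.6031 rad/s.

1.60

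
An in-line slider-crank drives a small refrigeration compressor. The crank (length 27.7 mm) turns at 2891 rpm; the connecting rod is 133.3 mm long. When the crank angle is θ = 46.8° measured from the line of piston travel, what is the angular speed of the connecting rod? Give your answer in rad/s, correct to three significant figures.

43.6

ω = 302.7 rad/s (converted from 2891 rpm).
The rod makes angle φ with the slider axis where L sinφ = r sinθ; differentiating, L cosφ·φ̇ = r ω cosθ.
L cosφ = √(L² − r² sin²θ) = 0.13176 m.
|ω_rod| = r ω |cosθ| / √(L² − r² sin²θ) = 0.0277·302.7·0.68455/0.13176 = 43.568 rad/s.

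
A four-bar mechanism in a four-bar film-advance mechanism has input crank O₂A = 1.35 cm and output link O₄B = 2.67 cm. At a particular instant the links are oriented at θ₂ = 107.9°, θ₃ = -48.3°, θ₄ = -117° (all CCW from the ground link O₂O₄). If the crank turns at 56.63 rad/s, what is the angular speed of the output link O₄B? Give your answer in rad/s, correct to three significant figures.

ω₂ = 56.63 rad/s
Differentiating the loop-closure r₂e^{iθ₂}+r₃e^{iθ₃}=r₁+r₄e^{iθ₄} gives r₂ω₂e^{iθ₂}+r₃ω₃e^{iθ₃}=r₄ω₄e^{iθ₄}.
Eliminating the other unknown: ω₄ = r₂ω₂ sin(θ₂−θ₃) / [r₄ sin(θ₄−θ₃)].
Numerator sine = +0.40355; denominator sine = -0.93169.
Result = 0.0135·56.63·(+0.40355) / (0.0267·(-0.93169)) = -12.402 rad/s; magnitude 12.402 rad/s.

12.4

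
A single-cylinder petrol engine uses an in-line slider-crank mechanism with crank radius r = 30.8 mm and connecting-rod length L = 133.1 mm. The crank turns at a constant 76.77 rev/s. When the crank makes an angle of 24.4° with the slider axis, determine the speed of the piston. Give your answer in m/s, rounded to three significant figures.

ω = 2π·76.8 = 482.4 rad/s
For an in-line slider-crank, x = r cosθ + √(L² − r² sin²θ), so v = −rω sinθ·[1 + r cosθ/√(L² − r² sin²θ)].
With r = 0.0308 m, L = 0.1331 m, θ = 24.4°: √(L² − r² sin²θ) = 0.13249 m.
v = −0.0308·482.4·0.41310·[1 + 0.0308·0.91068/0.13249] = -7.4367 m/s.
|v| = 7.4367 m/s.

7.44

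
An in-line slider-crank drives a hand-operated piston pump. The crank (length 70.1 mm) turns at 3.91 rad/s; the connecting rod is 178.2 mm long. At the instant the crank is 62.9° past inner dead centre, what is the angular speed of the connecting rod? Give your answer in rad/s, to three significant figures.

0.748

ω = 3.91 rad/s
The rod makes angle φ with the slider axis where L sinφ = r sinθ; differentiating, L cosφ·φ̇ = r ω cosθ.
L cosφ = √(L² − r² sin²θ) = 0.16692 m.
|ω_rod| = r ω |cosθ| / √(L² − r² sin²θ) = 0.0701·3.91·0.45554/0.16692 = 0.74804 rad/s.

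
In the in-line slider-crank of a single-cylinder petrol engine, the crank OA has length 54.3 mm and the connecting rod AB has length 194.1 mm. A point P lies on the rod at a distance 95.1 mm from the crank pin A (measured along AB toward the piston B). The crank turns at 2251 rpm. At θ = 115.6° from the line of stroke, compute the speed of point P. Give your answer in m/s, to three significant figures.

ω = 235.7 rad/s.  Crank-pin speed |V_A| = rω = 12.8 m/s, perpendicular to OA.
Rod angle: sinφ = −(r/L) sinθ ⇒ φ = -14.613°; ω_rod = −rω cosθ/√(L²−r²sin²θ) = +29.446 rad/s.
V_P = V_A + ω_rod × AP, with AP = 0.0951 m along the rod.
Components: V_Px = −rω sinθ − a·ω_rod·sinφ = -10.837 m/s;  V_Py = rω cosθ + a·ω_rod·cosφ = -2.8209 m/s.
|V_P| = √(V_Px² + V_Py²) = 11.198 m/s.

11.2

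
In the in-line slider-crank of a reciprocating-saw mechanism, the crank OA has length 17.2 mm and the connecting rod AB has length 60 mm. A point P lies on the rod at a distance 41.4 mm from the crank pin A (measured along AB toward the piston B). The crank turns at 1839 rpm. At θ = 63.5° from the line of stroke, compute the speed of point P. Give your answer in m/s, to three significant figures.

ω = 192.6 rad/s.  Crank-pin speed |V_A| = rω = 3.3124 m/s, perpendicular to OA.
Rod angle: sinφ = −(r/L) sinθ ⇒ φ = -14.865°; ω_rod = −rω cosθ/√(L²−r²sin²θ) = -25.486 rad/s.
V_P = V_A + ω_rod × AP, with AP = 0.0414 m along the rod.
Components: V_Px = −rω sinθ − a·ω_rod·sinφ = -3.235 m/s;  V_Py = rω cosθ + a·ω_rod·cosφ = +0.45817 m/s.
|V_P| = √(V_Px² + V_Py²) = 3.2673 m/s.

3.27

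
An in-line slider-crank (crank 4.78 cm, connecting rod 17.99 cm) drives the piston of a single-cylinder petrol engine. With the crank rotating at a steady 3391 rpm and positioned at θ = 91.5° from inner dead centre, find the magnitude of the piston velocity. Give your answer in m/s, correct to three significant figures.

ω = 2π·3391/60 = 355.1 rad/s
For an in-line slider-crank, x = r cosθ + √(L² − r² sin²θ), so v = −rω sinθ·[1 + r cosθ/√(L² − r² sin²θ)].
With r = 0.0478 m, L = 0.1799 m, θ = 91.5°: √(L² − r² sin²θ) = 0.17344 m.
v = −0.0478·355.1·0.99966·[1 + 0.0478·-0.02618/0.17344] = -16.846 m/s.
|v| = 16.846 m/s.

16.8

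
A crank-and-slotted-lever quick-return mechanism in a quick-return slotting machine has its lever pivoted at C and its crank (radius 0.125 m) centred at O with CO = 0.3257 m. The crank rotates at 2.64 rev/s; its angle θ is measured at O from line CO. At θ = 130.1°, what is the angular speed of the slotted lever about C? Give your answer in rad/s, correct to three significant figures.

2.54

ω = 16.59 rad/s (from 2.64 rev/s).
Crank pin A relative to C: A = (d + r cosθ, r sinθ); lever angle φ = atan2(r sinθ, d + r cosθ).
Differentiating tanφ: φ̇ = rω(d cosθ + r)/(d² + r² + 2dr cosθ).
d² + r² + 2dr cosθ = |CA|² = 0.0692577 m²;  d cosθ + r = -0.084791 m.
|ω_lever| = |0.125·16.59·-0.084791| / 0.0692577 = 2.5385 rad/s.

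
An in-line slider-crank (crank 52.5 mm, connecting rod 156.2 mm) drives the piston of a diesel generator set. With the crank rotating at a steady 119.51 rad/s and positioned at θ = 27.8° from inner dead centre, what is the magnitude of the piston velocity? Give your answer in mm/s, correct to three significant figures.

ω = 119.5 rad/s
For an in-line slider-crank, x = r cosθ + √(L² − r² sin²θ), so v = −rω sinθ·[1 + r cosθ/√(L² − r² sin²θ)].
With r = 0.0525 m, L = 0.1562 m, θ = 27.8°: √(L² − r² sin²θ) = 0.15427 m.
v = −0.0525·119.5·0.46639·[1 + 0.0525·0.88458/0.15427] = -3.8071 m/s.
|v| = 3.8071 m/s = 3807.1 mm/s.

3810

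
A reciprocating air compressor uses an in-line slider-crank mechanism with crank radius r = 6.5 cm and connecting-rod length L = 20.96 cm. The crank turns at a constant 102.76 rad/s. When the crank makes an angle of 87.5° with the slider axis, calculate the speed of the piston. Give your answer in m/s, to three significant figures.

6.77

ω = 102.8 rad/s
For an in-line slider-crank, x = r cosθ + √(L² − r² sin²θ), so v = −rω sinθ·[1 + r cosθ/√(L² − r² sin²θ)].
With r = 0.065 m, L = 0.2096 m, θ = 87.5°: √(L² − r² sin²θ) = 0.19929 m.
v = −0.065·102.8·0.99905·[1 + 0.065·0.04362/0.19929] = -6.768 m/s.
|v| = 6.768 m/s.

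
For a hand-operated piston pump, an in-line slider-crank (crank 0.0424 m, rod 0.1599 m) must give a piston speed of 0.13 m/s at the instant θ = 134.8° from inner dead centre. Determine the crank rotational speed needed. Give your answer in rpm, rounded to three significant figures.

For an in-line slider-crank, |v_piston| = rω|sinθ|·[1 + r cosθ/√(L² − r² sin²θ)].
With r = 0.0424 m, L = 0.1599 m, θ = 134.8°: the bracketed kinematic factor |dx/dθ| = 0.024362 m.
ω = v/|dx/dθ| = 0.13/0.024362 = 5.3361 rad/s.
N = 60ω/(2π) = 50.956 rpm.

51.0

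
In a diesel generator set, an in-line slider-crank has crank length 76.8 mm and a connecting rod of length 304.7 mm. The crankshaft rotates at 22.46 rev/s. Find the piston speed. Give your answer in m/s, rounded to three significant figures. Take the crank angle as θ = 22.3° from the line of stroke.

ω = 2π·22.5 = 141.1 rad/s
For an in-line slider-crank, x = r cosθ + √(L² − r² sin²θ), so v = −rω sinθ·[1 + r cosθ/√(L² − r² sin²θ)].
With r = 0.0768 m, L = 0.3047 m, θ = 22.3°: √(L² − r² sin²θ) = 0.3033 m.
v = −0.0768·141.1·0.37946·[1 + 0.0768·0.92521/0.3033] = -5.076 m/s.
|v| = 5.076 m/s.

5.08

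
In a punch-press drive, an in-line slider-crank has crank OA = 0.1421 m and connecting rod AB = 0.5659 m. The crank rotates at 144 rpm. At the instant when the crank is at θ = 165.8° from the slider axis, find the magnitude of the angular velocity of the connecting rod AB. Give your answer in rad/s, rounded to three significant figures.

3.68

ω = 15.08 rad/s (converted from 144 rpm).
The rod makes angle φ with the slider axis where L sinφ = r sinθ; differentiating, L cosφ·φ̇ = r ω cosθ.
L cosφ = √(L² − r² sin²θ) = 0.56483 m.
|ω_rod| = r ω |cosθ| / √(L² − r² sin²θ) = 0.1421·15.08·0.96945/0.56483 = 3.6779 rad/s.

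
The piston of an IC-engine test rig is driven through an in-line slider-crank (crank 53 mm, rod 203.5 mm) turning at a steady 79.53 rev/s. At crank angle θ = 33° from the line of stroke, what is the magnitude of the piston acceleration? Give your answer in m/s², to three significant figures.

12600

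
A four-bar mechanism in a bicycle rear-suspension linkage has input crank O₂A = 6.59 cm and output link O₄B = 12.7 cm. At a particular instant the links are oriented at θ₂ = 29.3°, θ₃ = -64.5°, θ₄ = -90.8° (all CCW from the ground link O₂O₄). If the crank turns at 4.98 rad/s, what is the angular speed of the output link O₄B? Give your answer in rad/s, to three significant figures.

ω₂ = 4.98 rad/s
Differentiating the loop-closure r₂e^{iθ₂}+r₃e^{iθ₃}=r₁+r₄e^{iθ₄} gives r₂ω₂e^{iθ₂}+r₃ω₃e^{iθ₃}=r₄ω₄e^{iθ₄}.
Eliminating the other unknown: ω₄ = r₂ω₂ sin(θ₂−θ₃) / [r₄ sin(θ₄−θ₃)].
Numerator sine = +0.99780; denominator sine = -0.44307.
Result = 0.0659·4.98·(+0.99780) / (0.127·(-0.44307)) = -5.8194 rad/s; magnitude 5.8194 rad/s.

5.82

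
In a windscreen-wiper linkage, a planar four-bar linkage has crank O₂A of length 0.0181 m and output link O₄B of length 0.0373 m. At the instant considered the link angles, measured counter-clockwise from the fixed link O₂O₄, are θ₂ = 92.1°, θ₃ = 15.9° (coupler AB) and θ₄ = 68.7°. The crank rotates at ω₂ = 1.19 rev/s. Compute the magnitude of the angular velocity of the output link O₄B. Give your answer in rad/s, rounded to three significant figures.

4.42

ω₂ = 7.477 rad/s (from 1.19 rev/s).
Differentiating the loop-closure r₂e^{iθ₂}+r₃e^{iθ₃}=r₁+r₄e^{iθ₄} gives r₂ω₂e^{iθ₂}+r₃ω₃e^{iθ₃}=r₄ω₄e^{iθ₄}.
Eliminating the other unknown: ω₄ = r₂ω₂ sin(θ₂−θ₃) / [r₄ sin(θ₄−θ₃)].
Numerator sine = +0.97113; denominator sine = +0.79653.
Result = 0.0181·7.477·(+0.97113) / (0.0373·(+0.79653)) = +4.4236 rad/s; magnitude 4.4236 rad/s.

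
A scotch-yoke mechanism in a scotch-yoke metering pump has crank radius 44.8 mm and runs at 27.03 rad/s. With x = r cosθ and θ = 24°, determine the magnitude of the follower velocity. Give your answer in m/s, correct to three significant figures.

ω = 27.03 rad/s
x = r cosθ ⇒ ẋ = −rω sinθ.
|v| = rω|sinθ| = 0.0448·27.03·|sin 24°| = 0.49254 m/s.

0.493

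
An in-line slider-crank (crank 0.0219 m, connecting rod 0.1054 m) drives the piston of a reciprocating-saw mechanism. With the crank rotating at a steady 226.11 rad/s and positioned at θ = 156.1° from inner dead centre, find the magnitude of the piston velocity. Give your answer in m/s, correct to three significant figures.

1.62

ω = 226.1 rad/s
For an in-line slider-crank, x = r cosθ + √(L² − r² sin²θ), so v = −rω sinθ·[1 + r cosθ/√(L² − r² sin²θ)].
With r = 0.0219 m, L = 0.1054 m, θ = 156.1°: √(L² − r² sin²θ) = 0.10503 m.
v = −0.0219·226.1·0.40514·[1 + 0.0219·-0.91425/0.10503] = -1.6237 m/s.
|v| = 1.6237 m/s.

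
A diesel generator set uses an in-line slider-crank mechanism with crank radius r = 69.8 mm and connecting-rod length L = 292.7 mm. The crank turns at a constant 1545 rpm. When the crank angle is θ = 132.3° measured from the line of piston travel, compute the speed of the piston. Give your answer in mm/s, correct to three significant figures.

6990

ω = 2π·1545/60 = 161.8 rad/s
For an in-line slider-crank, x = r cosθ + √(L² − r² sin²θ), so v = −rω sinθ·[1 + r cosθ/√(L² − r² sin²θ)].
With r = 0.0698 m, L = 0.2927 m, θ = 132.3°: √(L² − r² sin²θ) = 0.28811 m.
v = −0.0698·161.8·0.73963·[1 + 0.0698·-0.67301/0.28811] = -6.9908 m/s.
|v| = 6.9908 m/s = 6990.8 mm/s.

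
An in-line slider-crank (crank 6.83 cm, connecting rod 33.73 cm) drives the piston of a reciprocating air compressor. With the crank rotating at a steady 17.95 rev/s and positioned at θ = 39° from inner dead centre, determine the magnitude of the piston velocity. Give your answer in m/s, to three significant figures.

5.62

ω = 2π·17.9 = 112.8 rad/s
For an in-line slider-crank, x = r cosθ + √(L² − r² sin²θ), so v = −rω sinθ·[1 + r cosθ/√(L² − r² sin²θ)].
With r = 0.0683 m, L = 0.3373 m, θ = 39°: √(L² − r² sin²θ) = 0.33455 m.
v = −0.0683·112.8·0.62932·[1 + 0.0683·0.77715/0.33455] = -5.6168 m/s.
|v| = 5.6168 m/s.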